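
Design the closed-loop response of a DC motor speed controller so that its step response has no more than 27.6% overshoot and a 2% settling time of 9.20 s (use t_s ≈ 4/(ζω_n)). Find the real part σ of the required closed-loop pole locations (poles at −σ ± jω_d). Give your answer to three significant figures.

σ ≈ 0.435

The settling-time spec alone fixes σ = ζω_n = 4/t_s = 4/9.20 = 0.435.
(Overshoot then fixes ζ = 0.379 and hence ω_d = σ·√(1−ζ²)/ζ = 1.06 rad/s.)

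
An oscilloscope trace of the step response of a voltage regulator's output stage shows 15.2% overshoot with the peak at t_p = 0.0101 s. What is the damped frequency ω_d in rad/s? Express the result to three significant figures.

t_p = π/ω_d, so ω_d = π/0.0101 = 311 rad/s.

ω_d ≈ 311 rad/s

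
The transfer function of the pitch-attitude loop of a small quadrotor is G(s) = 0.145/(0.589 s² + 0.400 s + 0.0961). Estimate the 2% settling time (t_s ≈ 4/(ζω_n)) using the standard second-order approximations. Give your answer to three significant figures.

Dividing through by 0.589: denominator becomes s² + 0.6791 s + 0.1632.
So ω_n = √0.1632 = 0.404 rad/s and ζ = 0.6791/(2·0.404) = 0.841.
t_s ≈ 4/(ζω_n) = 11.8 s.

t_s ≈ 11.8 s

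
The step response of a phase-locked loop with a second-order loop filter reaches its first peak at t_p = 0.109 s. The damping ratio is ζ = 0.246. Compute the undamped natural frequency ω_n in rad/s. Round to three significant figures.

ω_n ≈ 29.7 rad/s

Peak time t_p = π/ω_d, so ω_d = π/t_p = π/0.109 = 28.8 rad/s.
ω_n = ω_d/√(1−ζ²) = 28.8/√0.939 = 29.7 rad/s.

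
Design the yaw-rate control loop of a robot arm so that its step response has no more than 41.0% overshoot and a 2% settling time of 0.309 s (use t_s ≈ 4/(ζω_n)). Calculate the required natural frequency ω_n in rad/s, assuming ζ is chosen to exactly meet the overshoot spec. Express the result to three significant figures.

ω_n ≈ 47.4 rad/s

From %OS = 100·exp(−πζ/√(1−ζ²)), invert to get ζ = −ln(OS)/√(π² + ln²(OS)) with OS = 0.410.
−ln 0.410 = 0.8916, so ζ = 0.8916/√(π² + 0.7949) = 0.273.
From t_s ≈ 4/(ζω_n): ω_n = 4/(ζ·t_s) = 4/(0.273·0.309) = 47.4 rad/s.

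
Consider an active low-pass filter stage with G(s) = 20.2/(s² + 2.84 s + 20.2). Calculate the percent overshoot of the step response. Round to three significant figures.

Comparing the denominator to s² + 2ζω_n s + ω_n²: ω_n = √20.2 = 4.49 rad/s, and 2ζω_n = 2.84 so ζ = 2.84/(2·4.49) = 0.316.
%OS = 100 e^{−πζ/√(1−ζ²)} with ζ = 0.316 gives 35.1%.

%OS ≈ 35.1%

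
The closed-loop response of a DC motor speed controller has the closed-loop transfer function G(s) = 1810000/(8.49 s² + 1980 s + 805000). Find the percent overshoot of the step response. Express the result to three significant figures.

%OS ≈ 27.7%

Dividing through by 8.49: denominator becomes s² + 233.2 s + 94820.
So ω_n = √94820 = 308 rad/s and ζ = 233.2/(2·308) = 0.379.
Overshoot: exp(−π·0.379/√(1−0.379²)) = 0.277, i.e. 27.7%.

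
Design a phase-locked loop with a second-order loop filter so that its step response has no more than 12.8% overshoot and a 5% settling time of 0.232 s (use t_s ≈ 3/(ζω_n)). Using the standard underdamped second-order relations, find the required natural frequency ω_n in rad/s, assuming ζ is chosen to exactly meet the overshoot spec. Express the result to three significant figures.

ω_n ≈ 23.6 rad/s

From %OS = 100·exp(−πζ/√(1−ζ²)), invert to get ζ = −ln(OS)/√(π² + ln²(OS)) with OS = 0.128.
−ln 0.128 = 2.056, so ζ = 2.056/√(π² + 4.226) = 0.548.
From t_s ≈ 3/(ζω_n): ω_n = 3/(ζ·t_s) = 3/(0.548·0.232) = 23.6 rad/s.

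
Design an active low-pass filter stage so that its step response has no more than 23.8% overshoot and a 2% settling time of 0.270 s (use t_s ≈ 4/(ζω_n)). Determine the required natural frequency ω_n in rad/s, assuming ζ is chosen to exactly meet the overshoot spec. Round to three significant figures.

Inverting the overshoot relation: ζ = |ln 0.238|/√(π² + ln²0.238) = 0.416.
Then ω_n = 4/(ζ t_s) = 4/(0.416 × 0.270) = 35.6 rad/s.

ω_n ≈ 35.6 rad/s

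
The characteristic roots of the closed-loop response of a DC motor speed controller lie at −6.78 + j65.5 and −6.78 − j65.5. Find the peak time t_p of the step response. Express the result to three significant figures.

t_p = π/ω_d with ω_d = 65.5 (the imaginary part), so t_p = 0.0480 s.

t_p ≈ 0.0480 s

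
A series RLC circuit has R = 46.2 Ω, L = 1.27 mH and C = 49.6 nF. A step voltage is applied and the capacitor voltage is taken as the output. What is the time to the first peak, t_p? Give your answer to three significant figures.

t_p ≈ 0.0000252 s

For a series RLC circuit (capacitor voltage as output), ω_n = 1/√(LC) = 1/√(1.27 mH · 49.6 nF) = 126000 rad/s.
ζ = (R/2)·√(C/L) = (46.2/2)·√(49.6 nF/1.27 mH) = 0.144.
ω_d = ω_n√(1−ζ²) = 125000 rad/s. t_p = π/ω_d = 0.0000252 s.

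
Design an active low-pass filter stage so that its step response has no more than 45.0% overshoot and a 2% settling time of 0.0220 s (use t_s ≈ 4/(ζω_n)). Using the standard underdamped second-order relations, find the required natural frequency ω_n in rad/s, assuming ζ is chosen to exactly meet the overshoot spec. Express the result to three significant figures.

ζ = −ln(OS)/√(π² + (ln OS)²). With OS = 0.450, ln OS = −0.7985 and ζ = 0.7985/3.241 = 0.246.
Then ω_n = 4/(ζ t_s) = 4/(0.246 × 0.0220) = 738 rad/s.

ω_n ≈ 738 rad/s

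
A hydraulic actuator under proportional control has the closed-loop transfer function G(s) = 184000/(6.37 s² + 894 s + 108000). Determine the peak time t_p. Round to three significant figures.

t_p ≈ 0.0286 s

Dividing through by 6.37: denominator becomes s² + 140.3 s + 16950.
So ω_n = √16950 = 130 rad/s and ζ = 140.3/(2·130) = 0.539.
The damped frequency ω_d = ω_n√(1−ζ²) = 110 rad/s. t_p = π/ω_d = 0.0286 s.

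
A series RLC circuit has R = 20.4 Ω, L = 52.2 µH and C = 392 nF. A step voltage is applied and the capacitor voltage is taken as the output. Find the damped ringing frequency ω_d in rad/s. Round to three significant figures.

For a series RLC circuit (capacitor voltage as output), ω_n = 1/√(LC) = 1/√(52.2 µH · 392 nF) = 221000 rad/s.
ζ = (R/2)·√(C/L) = (20.4/2)·√(392 nF/52.2 µH) = 0.884.
ω_d = ω_n√(1−ζ²) = 103000 rad/s.

ω_d ≈ 103000 rad/s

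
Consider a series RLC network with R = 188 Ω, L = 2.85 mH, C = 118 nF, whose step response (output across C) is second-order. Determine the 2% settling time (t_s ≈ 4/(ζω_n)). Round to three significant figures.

For a series RLC circuit (capacitor voltage as output), ω_n = 1/√(LC) = 1/√(2.85 mH · 118 nF) = 54500 rad/s.
ζ = (R/2)·√(C/L) = (188/2)·√(118 nF/2.85 mH) = 0.605.
t_s ≈ 4/(ζω_n) = 0.000121 s.

t_s ≈ 0.000121 s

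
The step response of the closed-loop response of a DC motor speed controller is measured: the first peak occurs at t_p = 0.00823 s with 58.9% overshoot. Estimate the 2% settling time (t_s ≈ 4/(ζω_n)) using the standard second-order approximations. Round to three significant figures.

ζ from %OS: ζ = |ln 0.589|/√(π²+ln²0.589) = 0.166.
t_p = π/ω_d ⇒ ω_d = 382 rad/s; then ω_n = ω_d/√(1−ζ²) = 387 rad/s.
t_s ≈ 4/(ζω_n) = 4/(0.166·387) = 0.0622 s.

t_s ≈ 0.0622 s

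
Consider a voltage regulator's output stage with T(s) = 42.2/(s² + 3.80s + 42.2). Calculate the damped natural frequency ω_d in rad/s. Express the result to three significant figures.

ω_d ≈ 6.21 rad/s

Comparing the denominator to s² + 2ζω_n s + ω_n²: ω_n = √42.2 = 6.50 rad/s, and 2ζω_n = 3.80 so ζ = 3.80/(2·6.50) = 0.292.
The damped frequency ω_d = ω_n√(1−ζ²) = 6.21 rad/s.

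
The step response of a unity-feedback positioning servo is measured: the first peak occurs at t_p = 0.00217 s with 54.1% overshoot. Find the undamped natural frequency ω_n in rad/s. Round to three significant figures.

ζ from %OS: ζ = |ln 0.541|/√(π²+ln²0.541) = 0.192.
t_p = π/ω_d ⇒ ω_d = 1450 rad/s; then ω_n = ω_d/√(1−ζ²) = 1480 rad/s.

ω_n ≈ 1480 rad/s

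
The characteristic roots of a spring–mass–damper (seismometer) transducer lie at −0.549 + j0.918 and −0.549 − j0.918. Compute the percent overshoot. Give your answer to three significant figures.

%OS ≈ 15.3%

With σ = 0.549, ω_d = 0.918: ω_n = √(σ²+ω_d²) = 1.07 rad/s, ζ = σ/ω_n = 0.513.
Overshoot: exp(−π·0.513/√(1−0.513²)) = 0.153, i.e. 15.3%.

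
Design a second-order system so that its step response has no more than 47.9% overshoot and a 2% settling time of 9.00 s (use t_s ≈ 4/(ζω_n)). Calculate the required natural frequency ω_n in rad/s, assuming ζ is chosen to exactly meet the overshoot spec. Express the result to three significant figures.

ω_n ≈ 1.95 rad/s

From %OS = 100·exp(−πζ/√(1−ζ²)), invert to get ζ = −ln(OS)/√(π² + ln²(OS)) with OS = 0.479.
−ln 0.479 = 0.7361, so ζ = 0.7361/√(π² + 0.5418) = 0.228.
Then ω_n = 4/(ζ t_s) = 4/(0.228 × 9.00) = 1.95 rad/s.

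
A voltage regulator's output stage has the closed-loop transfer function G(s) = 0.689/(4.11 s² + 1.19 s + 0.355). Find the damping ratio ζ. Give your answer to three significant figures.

Dividing through by 4.11: denominator becomes s² + 0.2895 s + 0.08637.
So ω_n = √0.08637 = 0.294 rad/s and ζ = 0.2895/(2·0.294) = 0.493.

ζ ≈ 0.493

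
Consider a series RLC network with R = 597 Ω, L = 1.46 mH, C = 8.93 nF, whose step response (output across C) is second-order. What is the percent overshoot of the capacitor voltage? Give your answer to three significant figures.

%OS ≈ 3.21%

For a series RLC circuit (capacitor voltage as output), ω_n = 1/√(LC) = 1/√(1.46 mH · 8.93 nF) = 277000 rad/s.
ζ = (R/2)·√(C/L) = (597/2)·√(8.93 nF/1.46 mH) = 0.738.
%OS = 100·exp(−πζ/√(1−ζ²)) = 3.21%.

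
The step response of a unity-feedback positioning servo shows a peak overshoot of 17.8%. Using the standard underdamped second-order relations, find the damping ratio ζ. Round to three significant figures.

ζ ≈ 0.482

ζ = −ln(OS)/√(π² + (ln OS)²). With OS = 0.178, ln OS = −1.726 and ζ = 1.726/3.584 = 0.482.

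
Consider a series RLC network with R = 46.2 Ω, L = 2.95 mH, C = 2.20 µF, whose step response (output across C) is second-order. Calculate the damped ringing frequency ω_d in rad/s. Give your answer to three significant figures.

For a series RLC circuit (capacitor voltage as output), ω_n = 1/√(LC) = 1/√(2.95 mH · 2.20 µF) = 12400 rad/s.
ζ = (R/2)·√(C/L) = (46.2/2)·√(2.20 µF/2.95 mH) = 0.631.
ω_d = ω_n√(1−ζ²) = 9630 rad/s.

ω_d ≈ 9630 rad/s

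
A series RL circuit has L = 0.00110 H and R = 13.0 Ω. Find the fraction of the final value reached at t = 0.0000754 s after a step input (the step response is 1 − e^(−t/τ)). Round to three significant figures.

y/y_∞ ≈ 0.590

τ = L/R = 0.00110/13.0 = 0.0000846 s.
y(t)/y_∞ = 1 − e^(−t/τ) = 1 − e^(−0.0000754/0.0000846) = 1 − e^(−0.891) = 0.590.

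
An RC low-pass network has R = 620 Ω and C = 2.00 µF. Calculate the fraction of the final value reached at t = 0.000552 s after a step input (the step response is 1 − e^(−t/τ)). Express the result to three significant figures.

y/y_∞ ≈ 0.359

τ = RC = 620 × 2.00 µF = 0.00124 s.
y(t)/y_∞ = 1 − e^(−t/τ) = 1 − e^(−0.000552/0.00124) = 1 − e^(−0.445) = 0.359.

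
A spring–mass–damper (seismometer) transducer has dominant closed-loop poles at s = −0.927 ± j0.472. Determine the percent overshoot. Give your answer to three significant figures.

%OS ≈ 0.209%

With σ = 0.927, ω_d = 0.472: ω_n = √(σ²+ω_d²) = 1.04 rad/s, ζ = σ/ω_n = 0.891.
%OS = 100·exp(−πζ/√(1−ζ²)) = 0.209%.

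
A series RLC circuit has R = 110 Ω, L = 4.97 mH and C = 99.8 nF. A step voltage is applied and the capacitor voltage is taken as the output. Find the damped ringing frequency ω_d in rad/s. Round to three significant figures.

For a series RLC circuit (capacitor voltage as output), ω_n = 1/√(LC) = 1/√(4.97 mH · 99.8 nF) = 44900 rad/s.
ζ = (R/2)·√(C/L) = (110/2)·√(99.8 nF/4.97 mH) = 0.246.
The damped frequency ω_d = ω_n√(1−ζ²) = 43500 rad/s.

ω_d ≈ 43500 rad/s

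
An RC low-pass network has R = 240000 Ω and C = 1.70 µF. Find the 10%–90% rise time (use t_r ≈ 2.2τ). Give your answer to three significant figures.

τ = RC = 240000 × 1.70 µF = 0.408 s.
t_r ≈ 2.2τ = 0.898 s.

t_r ≈ 0.898 s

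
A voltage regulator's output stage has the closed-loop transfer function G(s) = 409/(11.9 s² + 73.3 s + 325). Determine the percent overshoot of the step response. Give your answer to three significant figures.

%OS ≈ 10.1%

Dividing through by 11.9: denominator becomes s² + 6.160 s + 27.31.
So ω_n = √27.31 = 5.23 rad/s and ζ = 6.160/(2·5.23) = 0.589.
%OS = 100 e^{−πζ/√(1−ζ²)} with ζ = 0.589 gives 10.1%.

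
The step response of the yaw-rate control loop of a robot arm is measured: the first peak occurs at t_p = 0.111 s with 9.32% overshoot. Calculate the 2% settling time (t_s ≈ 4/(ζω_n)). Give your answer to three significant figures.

t_s ≈ 0.187 s

ζ from %OS: ζ = |ln 0.0932|/√(π²+ln²0.0932) = 0.603.
From t_p = π/ω_d, ω_d = π/0.111 = 28.3 rad/s, so ω_n = ω_d/√(1−ζ²) = 35.5 rad/s.
t_s ≈ 4/(ζω_n) = 4/(0.603·35.5) = 0.187 s.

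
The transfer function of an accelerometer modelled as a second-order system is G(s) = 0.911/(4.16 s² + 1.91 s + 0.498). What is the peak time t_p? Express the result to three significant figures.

t_p ≈ 12.1 s

Dividing through by 4.16: denominator becomes s² + 0.4591 s + 0.1197.
So ω_n = √0.1197 = 0.346 rad/s and ζ = 0.4591/(2·0.346) = 0.664.
The damped frequency ω_d = ω_n√(1−ζ²) = 0.259 rad/s. t_p = π/ω_d = 12.1 s.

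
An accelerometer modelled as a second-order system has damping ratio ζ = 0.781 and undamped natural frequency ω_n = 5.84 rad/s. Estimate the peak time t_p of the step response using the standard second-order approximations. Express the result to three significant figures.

t_p ≈ 0.861 s

The damped frequency is ω_d = ω_n√(1−ζ²) = 5.84·√(1−0.610) = 3.65 rad/s.
Peak time t_p = π/ω_d = π/3.65 = 0.861 s.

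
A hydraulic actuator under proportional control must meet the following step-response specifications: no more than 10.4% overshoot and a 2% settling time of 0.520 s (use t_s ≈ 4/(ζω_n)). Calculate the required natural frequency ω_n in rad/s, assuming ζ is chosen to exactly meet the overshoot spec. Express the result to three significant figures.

ω_n ≈ 13.2 rad/s

From %OS = 100·exp(−πζ/√(1−ζ²)), invert to get ζ = −ln(OS)/√(π² + ln²(OS)) with OS = 0.104.
−ln 0.104 = 2.263, so ζ = 2.263/√(π² + 5.123) = 0.585.
Then ω_n = 4/(ζ t_s) = 4/(0.585 × 0.520) = 13.2 rad/s.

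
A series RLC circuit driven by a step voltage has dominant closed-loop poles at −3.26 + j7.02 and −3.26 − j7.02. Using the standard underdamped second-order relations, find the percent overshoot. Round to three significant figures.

%OS ≈ 23.2%

|pole| = ω_n = √(3.26² + 7.02²) = 7.74 rad/s; ζ = cos θ = σ/ω_n = 0.421.
%OS = 100·exp(−πζ/√(1−ζ²)) = 23.2%.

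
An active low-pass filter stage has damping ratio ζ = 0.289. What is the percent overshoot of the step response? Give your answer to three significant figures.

For an underdamped second-order system, %OS = 100·exp(−πζ/√(1−ζ²)).
πζ/√(1−ζ²) = π·0.289/√(1−0.0835) = 0.9484, so %OS = 100·e^(−0.9484) = 38.7%.

%OS ≈ 38.7%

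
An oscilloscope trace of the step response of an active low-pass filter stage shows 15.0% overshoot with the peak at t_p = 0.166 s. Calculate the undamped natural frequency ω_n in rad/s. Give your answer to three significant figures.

The overshoot fixes ζ = −ln(OS)/√(π²+ln²(OS)) = 0.517.
t_p = π/ω_d ⇒ ω_d = 18.9 rad/s; then ω_n = ω_d/√(1−ζ²) = 22.1 rad/s.

ω_n ≈ 22.1 rad/s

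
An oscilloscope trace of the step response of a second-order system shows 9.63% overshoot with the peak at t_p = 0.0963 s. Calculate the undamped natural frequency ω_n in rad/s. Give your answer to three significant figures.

From the overshoot, ζ = −ln(OS)/√(π²+ln²(OS)) = 0.597.
t_p = π/ω_d ⇒ ω_d = 32.6 rad/s; then ω_n = ω_d/√(1−ζ²) = 40.7 rad/s.

ω_n ≈ 40.7 rad/s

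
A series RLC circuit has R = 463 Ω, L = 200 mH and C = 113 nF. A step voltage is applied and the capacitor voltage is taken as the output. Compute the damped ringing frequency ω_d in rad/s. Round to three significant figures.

ω_d ≈ 6550 rad/s

For a series RLC circuit (capacitor voltage as output), ω_n = 1/√(LC) = 1/√(200 mH · 113 nF) = 6650 rad/s.
ζ = (R/2)·√(C/L) = (463/2)·√(113 nF/200 mH) = 0.174.
ω_d = 6650·√(1 − 0.174²) = 6550 rad/s.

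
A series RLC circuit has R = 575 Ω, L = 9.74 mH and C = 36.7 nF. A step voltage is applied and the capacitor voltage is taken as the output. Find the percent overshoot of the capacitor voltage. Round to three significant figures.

For a series RLC circuit (capacitor voltage as output), ω_n = 1/√(LC) = 1/√(9.74 mH · 36.7 nF) = 52900 rad/s.
ζ = (R/2)·√(C/L) = (575/2)·√(36.7 nF/9.74 mH) = 0.558.
Overshoot: exp(−π·0.558/√(1−0.558²)) = 0.121, i.e. 12.1%.

%OS ≈ 12.1%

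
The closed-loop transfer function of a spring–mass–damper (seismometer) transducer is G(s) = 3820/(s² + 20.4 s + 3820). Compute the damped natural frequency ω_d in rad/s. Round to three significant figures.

ω_n = √3820 = 61.8 rad/s; ζ = 20.4/(2·61.8) = 0.165.
ω_d = ω_n√(1−ζ²) = 61.0 rad/s.

ω_d ≈ 61.0 rad/s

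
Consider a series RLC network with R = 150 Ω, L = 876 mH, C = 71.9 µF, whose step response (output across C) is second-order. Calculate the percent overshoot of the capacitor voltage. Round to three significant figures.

%OS ≈ 5.45%

For a series RLC circuit (capacitor voltage as output), ω_n = 1/√(LC) = 1/√(876 mH · 71.9 µF) = 126 rad/s.
ζ = (R/2)·√(C/L) = (150/2)·√(71.9 µF/876 mH) = 0.679.
%OS = 100·exp(−πζ/√(1−ζ²)) = 5.45%.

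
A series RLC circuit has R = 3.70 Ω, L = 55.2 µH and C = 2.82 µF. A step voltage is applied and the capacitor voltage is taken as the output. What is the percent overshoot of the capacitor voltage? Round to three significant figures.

For a series RLC circuit (capacitor voltage as output), ω_n = 1/√(LC) = 1/√(55.2 µH · 2.82 µF) = 80200 rad/s.
ζ = (R/2)·√(C/L) = (3.70/2)·√(2.82 µF/55.2 µH) = 0.418.
Overshoot: exp(−π·0.418/√(1−0.418²)) = 0.235, i.e. 23.5%.

%OS ≈ 23.5%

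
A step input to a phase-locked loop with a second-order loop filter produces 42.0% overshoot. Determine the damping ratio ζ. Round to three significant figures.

ζ ≈ 0.266

ζ = −ln(OS)/√(π² + (ln OS)²). With OS = 0.420, ln OS = −0.8675 and ζ = 0.8675/3.259 = 0.266.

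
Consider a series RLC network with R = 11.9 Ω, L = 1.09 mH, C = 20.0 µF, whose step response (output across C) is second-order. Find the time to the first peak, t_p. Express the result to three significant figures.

t_p ≈ 0.000784 s

For a series RLC circuit (capacitor voltage as output), ω_n = 1/√(LC) = 1/√(1.09 mH · 20.0 µF) = 6770 rad/s.
ζ = (R/2)·√(C/L) = (11.9/2)·√(20.0 µF/1.09 mH) = 0.806.
ω_d = 6770·√(1 − 0.806²) = 4010 rad/s. t_p = π/ω_d = 0.000784 s.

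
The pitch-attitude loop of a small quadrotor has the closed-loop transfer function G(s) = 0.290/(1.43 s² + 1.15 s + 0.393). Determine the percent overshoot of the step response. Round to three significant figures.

%OS ≈ 2.34%

Dividing through by 1.43: denominator becomes s² + 0.8042 s + 0.2748.
So ω_n = √0.2748 = 0.524 rad/s and ζ = 0.8042/(2·0.524) = 0.767.
%OS = 100 e^{−πζ/√(1−ζ²)} with ζ = 0.767 gives 2.34%.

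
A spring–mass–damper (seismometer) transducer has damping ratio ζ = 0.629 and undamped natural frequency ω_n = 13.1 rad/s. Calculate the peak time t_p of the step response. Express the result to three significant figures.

The damped frequency is ω_d = ω_n√(1−ζ²) = 13.1·√(1−0.396) = 10.2 rad/s.
Peak time t_p = π/ω_d = π/10.2 = 0.308 s.

t_p ≈ 0.308 s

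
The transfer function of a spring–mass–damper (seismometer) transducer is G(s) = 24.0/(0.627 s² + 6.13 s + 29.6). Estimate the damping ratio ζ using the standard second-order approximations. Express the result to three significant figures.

Dividing through by 0.627: denominator becomes s² + 9.777 s + 47.21.
So ω_n = √47.21 = 6.87 rad/s and ζ = 9.777/(2·6.87) = 0.711.

ζ ≈ 0.711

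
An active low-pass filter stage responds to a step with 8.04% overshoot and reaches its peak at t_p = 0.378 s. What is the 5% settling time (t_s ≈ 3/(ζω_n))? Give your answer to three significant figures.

From the overshoot, ζ = −ln(OS)/√(π²+ln²(OS)) = 0.626.
t_p = π/ω_d ⇒ ω_d = 8.31 rad/s; then ω_n = ω_d/√(1−ζ²) = 10.7 rad/s.
t_s ≈ 3/(ζω_n) = 3/(0.626·10.7) = 0.450 s.

t_s ≈ 0.450 s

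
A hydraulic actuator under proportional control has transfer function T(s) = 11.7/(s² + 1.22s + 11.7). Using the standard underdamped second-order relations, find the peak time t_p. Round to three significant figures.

Comparing the denominator to s² + 2ζω_n s + ω_n²: ω_n = √11.7 = 3.42 rad/s, and 2ζω_n = 1.22 so ζ = 1.22/(2·3.42) = 0.178.
ω_d = 3.42·√(1 − 0.178²) = 3.37 rad/s. Then t_p = π/ω_d = 0.933 s.

t_p ≈ 0.933 s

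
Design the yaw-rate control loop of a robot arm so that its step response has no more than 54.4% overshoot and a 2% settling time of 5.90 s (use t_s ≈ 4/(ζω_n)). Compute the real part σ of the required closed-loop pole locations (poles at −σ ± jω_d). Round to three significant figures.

σ ≈ 0.678

The settling-time spec alone fixes σ = ζω_n = 4/t_s = 4/5.90 = 0.678.
(Overshoot then fixes ζ = 0.190 and hence ω_d = σ·√(1−ζ²)/ζ = 3.50 rad/s.)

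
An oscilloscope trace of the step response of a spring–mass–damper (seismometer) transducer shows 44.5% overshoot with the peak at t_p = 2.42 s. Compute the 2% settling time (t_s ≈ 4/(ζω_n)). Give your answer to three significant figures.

t_s ≈ 12.0 s

ζ from %OS: ζ = |ln 0.445|/√(π²+ln²0.445) = 0.250.
t_p = π/ω_d ⇒ ω_d = 1.30 rad/s; then ω_n = ω_d/√(1−ζ²) = 1.34 rad/s.
t_s ≈ 4/(ζω_n) = 4/(0.250·1.34) = 12.0 s.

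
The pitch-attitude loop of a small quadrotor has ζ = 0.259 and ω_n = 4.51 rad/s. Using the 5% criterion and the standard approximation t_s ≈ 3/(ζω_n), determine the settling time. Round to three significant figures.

t_s ≈ 3/(ζω_n) = 3/(0.259 × 4.51) = 2.57 s.

t_s ≈ 2.57 s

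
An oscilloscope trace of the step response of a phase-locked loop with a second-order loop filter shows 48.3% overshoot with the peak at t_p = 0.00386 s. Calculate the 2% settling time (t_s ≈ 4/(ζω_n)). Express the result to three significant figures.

ζ from %OS: ζ = |ln 0.483|/√(π²+ln²0.483) = 0.226.
From t_p = π/ω_d, ω_d = π/0.00386 = 814 rad/s, so ω_n = ω_d/√(1−ζ²) = 835 rad/s.
t_s ≈ 4/(ζω_n) = 4/(0.226·835) = 0.0212 s.

t_s ≈ 0.0212 s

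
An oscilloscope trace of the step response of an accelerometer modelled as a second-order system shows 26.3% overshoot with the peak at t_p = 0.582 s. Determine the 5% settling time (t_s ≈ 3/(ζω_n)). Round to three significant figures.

t_s ≈ 1.31 s

From the overshoot, ζ = −ln(OS)/√(π²+ln²(OS)) = 0.391.
From t_p = π/ω_d, ω_d = π/0.582 = 5.40 rad/s, so ω_n = ω_d/√(1−ζ²) = 5.87 rad/s.
t_s ≈ 3/(ζω_n) = 3/(0.391·5.87) = 1.31 s.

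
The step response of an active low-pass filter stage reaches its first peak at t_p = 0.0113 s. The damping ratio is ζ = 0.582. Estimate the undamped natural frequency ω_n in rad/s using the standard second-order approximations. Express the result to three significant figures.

Peak time t_p = π/ω_d, so ω_d = π/t_p = π/0.0113 = 278 rad/s.
ω_n = ω_d/√(1−ζ²) = 278/√0.661 = 342 rad/s.

ω_n ≈ 342 rad/s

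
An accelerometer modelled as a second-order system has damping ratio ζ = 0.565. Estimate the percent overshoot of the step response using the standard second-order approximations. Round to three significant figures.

For an underdamped second-order system, %OS = 100·exp(−πζ/√(1−ζ²)).
πζ/√(1−ζ²) = π·0.565/√(1−0.319) = 2.151, so %OS = 100·e^(−2.151) = 11.6%.

%OS ≈ 11.6%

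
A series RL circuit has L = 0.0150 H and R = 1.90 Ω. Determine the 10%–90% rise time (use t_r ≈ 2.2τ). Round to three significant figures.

τ = L/R = 0.0150/1.90 = 0.00789 s.
t_r ≈ 2.2τ = 0.0174 s.

t_r ≈ 0.0174 s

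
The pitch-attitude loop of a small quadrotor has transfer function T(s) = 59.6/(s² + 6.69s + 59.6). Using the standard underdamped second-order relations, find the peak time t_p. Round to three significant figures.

t_p ≈ 0.452 s

Matching coefficients with s² + 2ζω_n s + ω_n² gives ω_n² = 59.6 ⇒ ω_n = 7.72 rad/s, and ζ = 6.69/(2ω_n) = 0.433.
ω_d = ω_n√(1−ζ²) = 6.96 rad/s. Then t_p = π/ω_d = 0.452 s.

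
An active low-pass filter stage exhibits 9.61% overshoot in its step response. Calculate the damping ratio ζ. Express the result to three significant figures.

ζ = −ln(OS)/√(π² + (ln OS)²). With OS = 0.0961, ln OS = −2.342 and ζ = 2.342/3.919 = 0.598.

ζ ≈ 0.598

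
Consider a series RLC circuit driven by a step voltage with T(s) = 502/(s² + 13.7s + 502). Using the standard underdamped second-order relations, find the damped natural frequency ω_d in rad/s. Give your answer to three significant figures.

ω_n = √502 = 22.4 rad/s; ζ = 13.7/(2·22.4) = 0.306.
The damped frequency ω_d = ω_n√(1−ζ²) = 21.3 rad/s.

ω_d ≈ 21.3 rad/s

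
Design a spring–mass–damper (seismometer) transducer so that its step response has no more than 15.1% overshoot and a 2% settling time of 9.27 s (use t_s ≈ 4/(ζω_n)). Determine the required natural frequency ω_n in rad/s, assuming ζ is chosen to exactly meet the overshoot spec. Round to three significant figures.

From %OS = 100·exp(−πζ/√(1−ζ²)), invert to get ζ = −ln(OS)/√(π² + ln²(OS)) with OS = 0.151.
−ln 0.151 = 1.890, so ζ = 1.890/√(π² + 3.574) = 0.516.
Then ω_n = 4/(ζ t_s) = 4/(0.516 × 9.27) = 0.837 rad/s.

ω_n ≈ 0.837 rad/s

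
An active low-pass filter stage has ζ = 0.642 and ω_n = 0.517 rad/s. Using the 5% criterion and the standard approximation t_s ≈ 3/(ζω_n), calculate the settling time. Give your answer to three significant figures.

t_s ≈ 3/(ζω_n) = 3/(0.642 × 0.517) = 9.04 s.

t_s ≈ 9.04 s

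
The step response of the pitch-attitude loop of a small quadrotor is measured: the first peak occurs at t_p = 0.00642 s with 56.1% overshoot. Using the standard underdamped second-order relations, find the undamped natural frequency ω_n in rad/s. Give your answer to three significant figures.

From the overshoot, ζ = −ln(OS)/√(π²+ln²(OS)) = 0.181.
t_p = π/ω_d ⇒ ω_d = 489 rad/s; then ω_n = ω_d/√(1−ζ²) = 498 rad/s.

ω_n ≈ 498 rad/s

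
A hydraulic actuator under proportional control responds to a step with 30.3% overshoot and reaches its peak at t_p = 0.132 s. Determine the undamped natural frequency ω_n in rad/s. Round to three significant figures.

ζ from %OS: ζ = |ln 0.303|/√(π²+ln²0.303) = 0.355.
t_p = π/ω_d ⇒ ω_d = 23.8 rad/s; then ω_n = ω_d/√(1−ζ²) = 25.5 rad/s.

ω_n ≈ 25.5 rad/s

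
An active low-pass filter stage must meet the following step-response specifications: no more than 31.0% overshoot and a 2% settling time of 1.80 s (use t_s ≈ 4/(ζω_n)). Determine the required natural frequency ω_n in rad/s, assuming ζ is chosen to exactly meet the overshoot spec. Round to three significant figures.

ζ = −ln(OS)/√(π² + (ln OS)²). With OS = 0.310, ln OS = −1.171 and ζ = 1.171/3.353 = 0.349.
From t_s ≈ 4/(ζω_n): ω_n = 4/(ζ·t_s) = 4/(0.349·1.80) = 6.36 rad/s.

ω_n ≈ 6.36 rad/s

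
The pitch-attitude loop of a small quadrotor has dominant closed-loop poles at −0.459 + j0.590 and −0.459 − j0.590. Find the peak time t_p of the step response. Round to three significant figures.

t_p ≈ 5.32 s

t_p = π/ω_d with ω_d = 0.590 (the imaginary part), so t_p = 5.32 s.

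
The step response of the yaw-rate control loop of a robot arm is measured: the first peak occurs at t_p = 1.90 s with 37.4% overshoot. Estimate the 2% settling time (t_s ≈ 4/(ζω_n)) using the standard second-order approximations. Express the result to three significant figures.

The overshoot fixes ζ = −ln(OS)/√(π²+ln²(OS)) = 0.299.
From t_p = π/ω_d, ω_d = π/1.90 = 1.65 rad/s, so ω_n = ω_d/√(1−ζ²) = 1.73 rad/s.
t_s ≈ 4/(ζω_n) = 4/(0.299·1.73) = 7.73 s.

t_s ≈ 7.73 s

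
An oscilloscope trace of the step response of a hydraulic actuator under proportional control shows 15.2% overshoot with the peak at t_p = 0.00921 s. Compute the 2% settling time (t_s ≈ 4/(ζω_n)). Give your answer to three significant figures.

t_s ≈ 0.0196 s

ζ from %OS: ζ = |ln 0.152|/√(π²+ln²0.152) = 0.514.
From t_p = π/ω_d, ω_d = π/0.00921 = 341 rad/s, so ω_n = ω_d/√(1−ζ²) = 398 rad/s.
t_s ≈ 4/(ζω_n) = 4/(0.514·398) = 0.0196 s.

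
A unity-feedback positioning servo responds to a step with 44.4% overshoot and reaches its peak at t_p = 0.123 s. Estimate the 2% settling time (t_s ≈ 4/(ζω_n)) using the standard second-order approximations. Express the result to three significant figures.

The overshoot fixes ζ = −ln(OS)/√(π²+ln²(OS)) = 0.250.
From t_p = π/ω_d, ω_d = π/0.123 = 25.5 rad/s, so ω_n = ω_d/√(1−ζ²) = 26.4 rad/s.
t_s ≈ 4/(ζω_n) = 4/(0.250·26.4) = 0.606 s.

t_s ≈ 0.606 s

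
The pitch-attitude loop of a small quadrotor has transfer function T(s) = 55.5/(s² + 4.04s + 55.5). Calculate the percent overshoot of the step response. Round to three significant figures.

ω_n = √55.5 = 7.45 rad/s; ζ = 4.04/(2·7.45) = 0.271.
Overshoot: exp(−π·0.271/√(1−0.271²)) = 0.413, i.e. 41.3%.

%OS ≈ 41.3%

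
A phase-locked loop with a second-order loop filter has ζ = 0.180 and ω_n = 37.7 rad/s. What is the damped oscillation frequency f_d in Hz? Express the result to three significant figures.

ω_d = ω_n√(1−ζ²) = 37.7·√0.968 = 37.1 rad/s.
f_d = ω_d/(2π) = 5.90 Hz.

f_d ≈ 5.90 Hz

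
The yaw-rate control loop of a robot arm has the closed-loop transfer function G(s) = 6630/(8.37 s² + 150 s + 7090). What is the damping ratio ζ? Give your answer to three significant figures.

Dividing through by 8.37: denominator becomes s² + 17.92 s + 847.1.
So ω_n = √847.1 = 29.1 rad/s and ζ = 17.92/(2·29.1) = 0.308.

ζ ≈ 0.308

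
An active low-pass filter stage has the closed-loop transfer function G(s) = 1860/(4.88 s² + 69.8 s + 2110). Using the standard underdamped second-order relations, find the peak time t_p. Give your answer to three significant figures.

Dividing through by 4.88: denominator becomes s² + 14.30 s + 432.4.
So ω_n = √432.4 = 20.8 rad/s and ζ = 14.30/(2·20.8) = 0.344.
ω_d = ω_n√(1−ζ²) = 19.5 rad/s. t_p = π/ω_d = 0.161 s.

t_p ≈ 0.161 s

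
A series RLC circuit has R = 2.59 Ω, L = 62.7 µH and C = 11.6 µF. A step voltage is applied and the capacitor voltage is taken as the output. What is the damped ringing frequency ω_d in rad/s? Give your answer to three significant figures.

For a series RLC circuit (capacitor voltage as output), ω_n = 1/√(LC) = 1/√(62.7 µH · 11.6 µF) = 37100 rad/s.
ζ = (R/2)·√(C/L) = (2.59/2)·√(11.6 µF/62.7 µH) = 0.557.
ω_d = 37100·√(1 − 0.557²) = 30800 rad/s.

ω_d ≈ 30800 rad/s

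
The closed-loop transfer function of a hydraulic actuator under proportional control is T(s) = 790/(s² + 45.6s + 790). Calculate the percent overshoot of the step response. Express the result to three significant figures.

%OS ≈ 1.28%

Matching coefficients with s² + 2ζω_n s + ω_n² gives ω_n² = 790 ⇒ ω_n = 28.1 rad/s, and ζ = 45.6/(2ω_n) = 0.811.
Overshoot: exp(−π·0.811/√(1−0.811²)) = 0.0128, i.e. 1.28%.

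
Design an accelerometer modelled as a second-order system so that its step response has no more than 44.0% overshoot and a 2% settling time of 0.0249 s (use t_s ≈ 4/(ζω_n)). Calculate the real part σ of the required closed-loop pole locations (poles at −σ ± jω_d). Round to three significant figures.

The settling-time spec alone fixes σ = ζω_n = 4/t_s = 4/0.0249 = 161.
(Overshoot then fixes ζ = 0.253 and hence ω_d = σ·√(1−ζ²)/ζ = 615 rad/s.)

σ ≈ 161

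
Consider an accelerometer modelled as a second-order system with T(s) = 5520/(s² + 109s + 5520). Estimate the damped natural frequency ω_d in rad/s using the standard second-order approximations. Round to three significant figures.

Comparing the denominator to s² + 2ζω_n s + ω_n²: ω_n = √5520 = 74.3 rad/s, and 2ζω_n = 109 so ζ = 109/(2·74.3) = 0.734.
The damped frequency ω_d = ω_n√(1−ζ²) = 50.5 rad/s.

ω_d ≈ 50.5 rad/s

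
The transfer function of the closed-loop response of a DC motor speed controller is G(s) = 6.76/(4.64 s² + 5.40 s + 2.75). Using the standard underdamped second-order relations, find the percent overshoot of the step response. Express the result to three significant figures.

%OS ≈ 2.66%

Dividing through by 4.64: denominator becomes s² + 1.164 s + 0.5927.
So ω_n = √0.5927 = 0.770 rad/s and ζ = 1.164/(2·0.770) = 0.756.
Overshoot: exp(−π·0.756/√(1−0.756²)) = 0.0266, i.e. 2.66%.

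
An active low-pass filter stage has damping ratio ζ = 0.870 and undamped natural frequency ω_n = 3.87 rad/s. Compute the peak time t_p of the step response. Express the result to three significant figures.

The damped frequency is ω_d = ω_n√(1−ζ²) = 3.87·√(1−0.757) = 1.91 rad/s.
Peak time t_p = π/ω_d = π/1.91 = 1.65 s.

t_p ≈ 1.65 s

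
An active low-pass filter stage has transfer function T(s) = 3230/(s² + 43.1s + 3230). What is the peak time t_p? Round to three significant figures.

t_p ≈ 0.0597 s

Matching coefficients with s² + 2ζω_n s + ω_n² gives ω_n² = 3230 ⇒ ω_n = 56.8 rad/s, and ζ = 43.1/(2ω_n) = 0.379.
ω_d = 56.8·√(1 − 0.379²) = 52.6 rad/s. Then t_p = π/ω_d = 0.0597 s.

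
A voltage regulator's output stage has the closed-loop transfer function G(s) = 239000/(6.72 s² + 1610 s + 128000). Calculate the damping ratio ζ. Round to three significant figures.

ζ ≈ 0.868

Dividing through by 6.72: denominator becomes s² + 239.6 s + 19050.
So ω_n = √19050 = 138 rad/s and ζ = 239.6/(2·138) = 0.868.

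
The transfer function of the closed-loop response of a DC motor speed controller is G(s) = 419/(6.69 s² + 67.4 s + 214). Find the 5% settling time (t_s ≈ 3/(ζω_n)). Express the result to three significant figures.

t_s ≈ 0.596 s

Dividing through by 6.69: denominator becomes s² + 10.07 s + 31.99.
So ω_n = √31.99 = 5.66 rad/s and ζ = 10.07/(2·5.66) = 0.891.
t_s ≈ 3/(ζω_n) = 0.596 s.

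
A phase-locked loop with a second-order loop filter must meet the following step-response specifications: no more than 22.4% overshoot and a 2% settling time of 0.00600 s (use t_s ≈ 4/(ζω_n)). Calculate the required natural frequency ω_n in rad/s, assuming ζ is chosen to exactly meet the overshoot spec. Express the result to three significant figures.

Inverting the overshoot relation: ζ = |ln 0.224|/√(π² + ln²0.224) = 0.430.
Then ω_n = 4/(ζ t_s) = 4/(0.430 × 0.00600) = 1550 rad/s.

ω_n ≈ 1550 rad/s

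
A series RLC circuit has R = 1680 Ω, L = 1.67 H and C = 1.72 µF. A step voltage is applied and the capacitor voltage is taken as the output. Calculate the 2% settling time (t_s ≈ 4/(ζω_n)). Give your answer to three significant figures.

For a series RLC circuit (capacitor voltage as output), ω_n = 1/√(LC) = 1/√(1.67 H · 1.72 µF) = 590 rad/s.
ζ = (R/2)·√(C/L) = (1680/2)·√(1.72 µF/1.67 H) = 0.852.
t_s ≈ 4/(ζω_n) = 0.00795 s.

t_s ≈ 0.00795 s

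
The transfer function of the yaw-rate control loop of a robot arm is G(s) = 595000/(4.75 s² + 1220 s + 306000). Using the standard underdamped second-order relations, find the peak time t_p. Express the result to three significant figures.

t_p ≈ 0.0143 s

Dividing through by 4.75: denominator becomes s² + 256.8 s + 64420.
So ω_n = √64420 = 254 rad/s and ζ = 256.8/(2·254) = 0.506.
The damped frequency ω_d = ω_n√(1−ζ²) = 219 rad/s. t_p = π/ω_d = 0.0143 s.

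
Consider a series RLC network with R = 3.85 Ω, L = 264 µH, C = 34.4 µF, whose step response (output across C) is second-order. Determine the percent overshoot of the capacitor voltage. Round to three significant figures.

For a series RLC circuit (capacitor voltage as output), ω_n = 1/√(LC) = 1/√(264 µH · 34.4 µF) = 10500 rad/s.
ζ = (R/2)·√(C/L) = (3.85/2)·√(34.4 µF/264 µH) = 0.695.
Overshoot: exp(−π·0.695/√(1−0.695²)) = 0.0480, i.e. 4.80%.

%OS ≈ 4.80%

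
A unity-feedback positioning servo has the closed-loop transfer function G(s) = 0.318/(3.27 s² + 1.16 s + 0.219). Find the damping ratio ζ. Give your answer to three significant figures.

ζ ≈ 0.685

Dividing through by 3.27: denominator becomes s² + 0.3547 s + 0.06697.
So ω_n = √0.06697 = 0.259 rad/s and ζ = 0.3547/(2·0.259) = 0.685.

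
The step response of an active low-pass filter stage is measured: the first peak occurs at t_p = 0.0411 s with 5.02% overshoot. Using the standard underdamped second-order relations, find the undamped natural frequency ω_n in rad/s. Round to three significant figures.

From the overshoot, ζ = −ln(OS)/√(π²+ln²(OS)) = 0.690.
t_p = π/ω_d ⇒ ω_d = 76.4 rad/s; then ω_n = ω_d/√(1−ζ²) = 106 rad/s.

ω_n ≈ 106 rad/s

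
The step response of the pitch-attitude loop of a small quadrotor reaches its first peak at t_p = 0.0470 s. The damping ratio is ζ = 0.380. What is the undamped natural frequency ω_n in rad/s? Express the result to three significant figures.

Peak time t_p = π/ω_d, so ω_d = π/t_p = π/0.0470 = 66.8 rad/s.
ω_n = ω_d/√(1−ζ²) = 66.8/√0.856 = 72.3 rad/s.

ω_n ≈ 72.3 rad/s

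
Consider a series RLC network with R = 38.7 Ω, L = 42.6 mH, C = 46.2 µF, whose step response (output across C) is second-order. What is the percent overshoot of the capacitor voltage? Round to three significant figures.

%OS ≈ 7.44%

For a series RLC circuit (capacitor voltage as output), ω_n = 1/√(LC) = 1/√(42.6 mH · 46.2 µF) = 713 rad/s.
ζ = (R/2)·√(C/L) = (38.7/2)·√(46.2 µF/42.6 mH) = 0.637.
%OS = 100 e^{−πζ/√(1−ζ²)} with ζ = 0.637 gives 7.44%.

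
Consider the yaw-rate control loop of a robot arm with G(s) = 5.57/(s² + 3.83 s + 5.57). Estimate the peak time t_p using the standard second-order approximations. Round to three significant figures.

Comparing the denominator to s² + 2ζω_n s + ω_n²: ω_n = √5.57 = 2.36 rad/s, and 2ζω_n = 3.83 so ζ = 3.83/(2·2.36) = 0.811.
ω_d = ω_n√(1−ζ²) = 1.38 rad/s. Then t_p = π/ω_d = 2.28 s.

t_p ≈ 2.28 s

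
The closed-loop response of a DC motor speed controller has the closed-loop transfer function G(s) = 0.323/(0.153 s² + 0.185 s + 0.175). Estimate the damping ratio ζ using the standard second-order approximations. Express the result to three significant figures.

ζ ≈ 0.565

Dividing through by 0.153: denominator becomes s² + 1.209 s + 1.144.
So ω_n = √1.144 = 1.07 rad/s and ζ = 1.209/(2·1.07) = 0.565.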